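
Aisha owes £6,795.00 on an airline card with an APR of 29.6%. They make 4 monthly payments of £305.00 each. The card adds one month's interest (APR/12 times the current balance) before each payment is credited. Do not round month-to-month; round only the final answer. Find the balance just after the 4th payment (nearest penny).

£6,224.77

Monthly rate r = 29.6%/12 = 2.46667% = 0.0246667.
Each month: B ← B·(1+r) − £305.00.
Month 1: interest £167.61; balance after payment £6,657.61.
Month 2: interest £164.22; balance after payment £6,516.83.
Month 3: interest £160.75; balance after payment £6,372.58.
Month 4: interest £157.19; balance after payment £6,224.77.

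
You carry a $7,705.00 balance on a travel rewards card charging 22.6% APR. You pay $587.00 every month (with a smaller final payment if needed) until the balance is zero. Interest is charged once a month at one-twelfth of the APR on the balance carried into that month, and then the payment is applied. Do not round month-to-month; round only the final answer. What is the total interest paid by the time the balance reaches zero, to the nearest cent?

$1,229.71

Monthly rate r = 22.6%/12 = 1.88333% = 0.0188333.
Payoff takes n = ⌈−ln(1 − rB₀/P)/ln(1+r)⌉ = ⌈15.219⌉ = 16 payments; the last is $129.71.
Total paid = 15·$587.00 + $129.71 = $8,934.71.
Total interest = total paid − principal = $8,934.71 − $7,705.00 = $1,229.71.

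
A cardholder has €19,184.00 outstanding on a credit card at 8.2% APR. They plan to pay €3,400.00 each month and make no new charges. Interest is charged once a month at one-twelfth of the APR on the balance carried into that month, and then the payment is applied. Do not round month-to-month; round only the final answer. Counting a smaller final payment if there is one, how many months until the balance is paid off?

Monthly rate r = 8.2%/12 = 0.683333% = 0.00683333.
Recurrence: B ← B·(1+r) − €3,400.00.
Month 1: interest €131.09; balance after payment €15,915.09.
Month 2: interest €108.75; balance after payment €12,623.84.
Month 3: interest €86.26; balance after payment €9,310.11.
Month 4: interest €63.62; balance after payment €5,973.73.
Month 5: interest €40.82; balance after payment €2,614.55.
Month 6: interest €17.87; balance after payment €0.00.

6 months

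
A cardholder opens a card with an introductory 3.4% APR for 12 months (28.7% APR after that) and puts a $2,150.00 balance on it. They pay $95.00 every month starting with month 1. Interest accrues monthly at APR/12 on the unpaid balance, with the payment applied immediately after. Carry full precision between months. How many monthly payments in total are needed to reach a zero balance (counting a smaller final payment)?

Promo months 1–12 at r₀ = 3.4%/12 = 0.00283333; months 13+ at r₁ = 28.7%/12 = 0.0239167.
After month 12: iterate B ← B·(1+r₀) − $95.00 for 12 months → $1,066.32.
Then at r₁ with $95.00/mo: n₂ = −ln(1 − r₁·B/P)/ln(1+r₁) ≈ 13.23 → 14 more payments.

26 payments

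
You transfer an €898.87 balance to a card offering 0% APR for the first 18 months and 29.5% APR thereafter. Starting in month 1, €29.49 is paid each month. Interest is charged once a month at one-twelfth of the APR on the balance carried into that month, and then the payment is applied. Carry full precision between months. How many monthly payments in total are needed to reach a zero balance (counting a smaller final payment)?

34 months

Promo months 1–18 at r₀ = 0%/12 = 0; months 19+ at r₁ = 29.5%/12 = 0.0245833.
After month 18 (no interest yet): B = €898.87 − 18·€29.49 = €368.05.
Then at r₁ with €29.49/mo: n₂ = −ln(1 − r₁·B/P)/ln(1+r₁) ≈ 15.09 → 16 more payments.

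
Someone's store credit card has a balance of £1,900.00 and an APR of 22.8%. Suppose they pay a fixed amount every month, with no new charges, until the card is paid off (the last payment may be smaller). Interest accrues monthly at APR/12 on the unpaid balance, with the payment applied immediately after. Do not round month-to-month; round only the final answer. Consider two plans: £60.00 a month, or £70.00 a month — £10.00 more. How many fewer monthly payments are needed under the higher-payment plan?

10 fewer payments

Monthly rate r = 22.8%/12 = 1.9% = 0.019.
At £60.00/mo: n = ⌈−ln(1 − rB₀/P)/ln(1+r)⌉ = 49 payments (last £54.31); total interest = total paid − £1,900.00 = £1,034.31.
At £70.00/mo: 39 payments (last £36.81); total interest £796.81.
Payments saved = 49 − 39 = 10.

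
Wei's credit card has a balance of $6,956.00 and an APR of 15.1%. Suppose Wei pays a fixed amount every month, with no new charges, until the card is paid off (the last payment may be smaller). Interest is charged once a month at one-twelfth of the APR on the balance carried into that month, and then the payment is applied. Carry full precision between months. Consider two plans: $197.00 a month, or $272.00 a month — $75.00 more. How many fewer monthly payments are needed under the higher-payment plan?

Monthly rate r = 15.1%/12 = 1.25833% = 0.0125833.
At $197.00/mo: n = ⌈−ln(1 − rB₀/P)/ln(1+r)⌉ = 47 payments (last $194.24); total interest = total paid − $6,956.00 = $2,300.24.
At $272.00/mo: 32 payments (last $14.53); total interest $1,490.53.
Payments saved = 47 − 32 = 15.

15 fewer payments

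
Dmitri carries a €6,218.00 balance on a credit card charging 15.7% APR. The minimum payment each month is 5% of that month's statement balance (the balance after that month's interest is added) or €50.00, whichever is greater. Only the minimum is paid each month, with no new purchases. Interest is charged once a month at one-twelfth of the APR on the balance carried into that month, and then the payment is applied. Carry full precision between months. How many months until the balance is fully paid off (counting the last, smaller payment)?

72 months

Monthly rate r = 15.7%/12 = 1.30833% = 0.0130833.
While 5% of the post-interest balance exceeds €50.00, each month B ← (B·(1+r))·(1 − 0.05), i.e. B shrinks by the factor (1+r)·0.95 = 0.96243.
This holds for months 1–49. Entering month 50 the balance is €952.18; 5% of the post-interest balance is now below €50.00, so the flat €50.00 minimum applies from here.
From month 50 a fixed €50.00 at rate r clears €952.18 in 23 more payments. Total: 49 + 23 = 72 months.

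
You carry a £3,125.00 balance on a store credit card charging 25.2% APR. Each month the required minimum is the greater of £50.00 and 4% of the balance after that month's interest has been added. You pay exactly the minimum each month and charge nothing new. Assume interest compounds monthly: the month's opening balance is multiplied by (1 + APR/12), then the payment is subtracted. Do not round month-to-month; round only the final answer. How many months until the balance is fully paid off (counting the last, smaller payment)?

Monthly rate r = 25.2%/12 = 2.1% = 0.021.
While 4% of the post-interest balance exceeds £50.00, each month B ← (B·(1+r))·(1 − 0.04), i.e. B shrinks by the factor (1+r)·0.96 = 0.98016.
This holds for months 1–47. Entering month 48 the balance is £1,218.45; 4% of the post-interest balance is now below £50.00, so the flat £50.00 minimum applies from here.
From month 48 a fixed £50.00 at rate r clears £1,218.45 in 35 more payments. Total: 47 + 35 = 82 months.

82 months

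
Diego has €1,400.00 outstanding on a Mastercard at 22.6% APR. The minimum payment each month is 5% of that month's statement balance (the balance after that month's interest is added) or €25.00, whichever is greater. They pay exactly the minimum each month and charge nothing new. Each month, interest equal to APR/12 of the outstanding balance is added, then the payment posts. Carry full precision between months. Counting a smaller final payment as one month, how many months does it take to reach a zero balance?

57 months

Monthly rate r = 22.6%/12 = 1.88333% = 0.0188333.
While 5% of the post-interest balance exceeds €25.00, each month B ← (B·(1+r))·(1 − 0.05), i.e. B shrinks by the factor (1+r)·0.95 = 0.96789.
This holds for months 1–33. Entering month 34 the balance is €476.88; 5% of the post-interest balance is now below €25.00, so the flat €25.00 minimum applies from here.
From month 34 a fixed €25.00 at rate r clears €476.88 in 24 more payments. Total: 33 + 24 = 57 months.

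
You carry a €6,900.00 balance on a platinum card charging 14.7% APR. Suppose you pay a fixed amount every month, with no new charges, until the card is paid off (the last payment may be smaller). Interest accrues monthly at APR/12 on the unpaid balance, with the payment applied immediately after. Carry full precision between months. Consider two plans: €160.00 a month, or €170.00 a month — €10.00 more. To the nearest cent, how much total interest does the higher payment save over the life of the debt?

€273.60

Monthly rate r = 14.7%/12 = 1.225% = 0.01225.
At €160.00/mo: n = ⌈−ln(1 − rB₀/P)/ln(1+r)⌉ = 62 payments (last €114.03); total interest = total paid − €6,900.00 = €2,974.03.
At €170.00/mo: 57 payments (last €80.43); total interest €2,700.43.
Interest saved = €2,974.03 − €2,700.43 = €273.60.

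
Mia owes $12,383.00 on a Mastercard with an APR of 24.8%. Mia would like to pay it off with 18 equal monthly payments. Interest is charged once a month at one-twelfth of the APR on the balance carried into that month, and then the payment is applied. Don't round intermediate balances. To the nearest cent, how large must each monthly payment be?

Monthly rate r = 24.8%/12 = 2.06667% = 0.0206667.
Level-payment amortization: P = B₀·r / (1 − (1+r)^(−n)) = 12383.00·0.0206667 / (1 − 1.02067^(−18)).
Denominator 1 − (1+r)^(−18) = 0.30802687.
P = 255.915 / 0.30802687 ≈ 830.82.

$830.82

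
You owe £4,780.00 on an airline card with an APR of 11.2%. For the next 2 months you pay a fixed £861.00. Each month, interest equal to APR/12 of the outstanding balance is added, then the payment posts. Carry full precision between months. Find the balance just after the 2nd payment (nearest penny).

Monthly rate r = 11.2%/12 = 0.933333% = 0.00933333.
Each month: B ← B·(1+r) − £861.00.
Month 1: interest £44.61; balance after payment £3,963.61.
Month 2: interest £36.99; balance after payment £3,139.61.

£3,139.61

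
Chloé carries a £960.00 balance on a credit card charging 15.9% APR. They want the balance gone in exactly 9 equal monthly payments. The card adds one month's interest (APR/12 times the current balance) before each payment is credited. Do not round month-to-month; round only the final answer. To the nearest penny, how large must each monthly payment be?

£113.86

Monthly rate r = 15.9%/12 = 1.325% = 0.01325.
Level-payment amortization: P = B₀·r / (1 − (1+r)^(−n)) = 960.00·0.01325 / (1 − 1.01325^(−9)).
Denominator 1 − (1+r)^(−9) = 0.111718764.
P = 12.72 / 0.111718764 ≈ 113.86.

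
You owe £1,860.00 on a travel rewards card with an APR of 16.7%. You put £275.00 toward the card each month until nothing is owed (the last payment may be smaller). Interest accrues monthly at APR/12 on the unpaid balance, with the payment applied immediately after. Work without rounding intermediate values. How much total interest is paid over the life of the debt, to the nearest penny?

£107.26

Monthly rate r = 16.7%/12 = 1.39167% = 0.0139167.
Payoff takes n = ⌈−ln(1 − rB₀/P)/ln(1+r)⌉ = ⌈7.153⌉ = 8 payments; the last is £42.26.
Total paid = 7·£275.00 + £42.26 = £1,967.26.
Total interest = total paid − principal = £1,967.26 − £1,860.00 = £107.26.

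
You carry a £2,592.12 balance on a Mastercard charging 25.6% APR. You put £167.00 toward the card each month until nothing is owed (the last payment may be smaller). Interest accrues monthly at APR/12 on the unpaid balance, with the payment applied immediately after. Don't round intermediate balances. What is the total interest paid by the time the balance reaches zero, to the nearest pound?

£590

Monthly rate r = 25.6%/12 = 2.13333% = 0.0213333.
Payoff takes n = ⌈−ln(1 − rB₀/P)/ln(1+r)⌉ = ⌈19.052⌉ = 20 payments; the last is £8.74.
Total paid = 19·£167.00 + £8.74 = £3,181.74.
Total interest = total paid − principal = £3,181.74 − £2,592.12 = £589.62.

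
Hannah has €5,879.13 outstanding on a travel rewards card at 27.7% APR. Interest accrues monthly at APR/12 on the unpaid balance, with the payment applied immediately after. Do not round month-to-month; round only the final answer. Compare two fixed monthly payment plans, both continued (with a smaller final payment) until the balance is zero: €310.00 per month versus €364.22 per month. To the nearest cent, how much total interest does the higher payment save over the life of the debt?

Monthly rate r = 27.7%/12 = 2.30833% = 0.0230833.
At €310.00/mo: n = ⌈−ln(1 − rB₀/P)/ln(1+r)⌉ = 26 payments (last €73.01); total interest = total paid − €5,879.13 = €1,943.88.
At €364.22/mo: 21 payments (last €156.77); total interest €1,562.04.
Interest saved = €1,943.88 − €1,562.04 = €381.84.

€381.84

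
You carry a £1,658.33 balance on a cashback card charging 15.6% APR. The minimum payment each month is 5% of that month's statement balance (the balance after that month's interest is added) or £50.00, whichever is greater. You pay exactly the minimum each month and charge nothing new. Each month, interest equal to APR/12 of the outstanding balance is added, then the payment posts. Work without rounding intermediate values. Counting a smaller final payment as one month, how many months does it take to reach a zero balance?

37 months

Monthly rate r = 15.6%/12 = 1.3% = 0.013.
While 5% of the post-interest balance exceeds £50.00, each month B ← (B·(1+r))·(1 − 0.05), i.e. B shrinks by the factor (1+r)·0.95 = 0.96235.
This holds for months 1–14. Entering month 15 the balance is £969.02; 5% of the post-interest balance is now below £50.00, so the flat £50.00 minimum applies from here.
From month 15 a fixed £50.00 at rate r clears £969.02 in 23 more payments. Total: 14 + 23 = 37 months.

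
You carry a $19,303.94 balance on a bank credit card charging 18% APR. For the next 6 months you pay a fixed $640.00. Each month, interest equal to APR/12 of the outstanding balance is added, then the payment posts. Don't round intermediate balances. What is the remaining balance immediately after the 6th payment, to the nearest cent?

Monthly rate r = 18%/12 = 1.5% = 0.015.
Each month: B ← B·(1+r) − $640.00.
Month 1: interest $289.56; balance after payment $18,953.50.
Month 2: interest $284.30; balance after payment $18,597.80.
Month 3: interest $278.97; balance after payment $18,236.77.
Month 4: interest $273.55; balance after payment $17,870.32.
Month 5: interest $268.05; balance after payment $17,498.37.
Month 6: interest $262.48; balance after payment $17,120.85.

$17,120.85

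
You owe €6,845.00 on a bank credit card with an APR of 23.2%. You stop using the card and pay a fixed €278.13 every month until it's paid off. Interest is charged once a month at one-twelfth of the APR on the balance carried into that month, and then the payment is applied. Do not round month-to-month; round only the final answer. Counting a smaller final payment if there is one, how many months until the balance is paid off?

Monthly rate r = 23.2%/12 = 1.93333% = 0.0193333.
Recurrence: B ← B·(1+r) − €278.13.
Month 1: interest €132.34; balance after payment €6,699.21.
Month 2: interest €129.52; balance after payment €6,550.59.
Closed form: n = −ln(1 − rB₀/P)/ln(1+r) = −ln(0.52419)/ln(1.01933) ≈ 33.730, so the balance reaches zero during payment 34.

34 months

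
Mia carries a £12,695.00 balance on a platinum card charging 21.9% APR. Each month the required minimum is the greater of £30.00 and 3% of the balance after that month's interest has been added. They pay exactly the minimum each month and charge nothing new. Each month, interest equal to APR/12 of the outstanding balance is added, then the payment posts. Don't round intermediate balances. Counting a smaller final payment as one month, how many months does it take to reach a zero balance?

Monthly rate r = 21.9%/12 = 1.825% = 0.01825.
While 3% of the post-interest balance exceeds £30.00, each month B ← (B·(1+r))·(1 − 0.03), i.e. B shrinks by the factor (1+r)·0.97 = 0.9877.
This holds for months 1–207. Entering month 208 the balance is £980.05; 3% of the post-interest balance is now below £30.00, so the flat £30.00 minimum applies from here.
From month 208 a fixed £30.00 at rate r clears £980.05 in 51 more payments. Total: 207 + 51 = 258 months.

258 months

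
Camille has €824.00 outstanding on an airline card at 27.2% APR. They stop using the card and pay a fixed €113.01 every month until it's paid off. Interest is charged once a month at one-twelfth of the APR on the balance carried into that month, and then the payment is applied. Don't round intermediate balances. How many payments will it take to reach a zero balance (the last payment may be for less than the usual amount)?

Monthly rate r = 27.2%/12 = 2.26667% = 0.0226667.
Recurrence: B ← B·(1+r) − €113.01.
Month 1: interest €18.68; balance after payment €729.67.
Month 2: interest €16.54; balance after payment €633.20.
Closed form: n = −ln(1 − rB₀/P)/ln(1+r) = −ln(0.83473)/ln(1.02267) ≈ 8.060, so the balance reaches zero during payment 9.

9 months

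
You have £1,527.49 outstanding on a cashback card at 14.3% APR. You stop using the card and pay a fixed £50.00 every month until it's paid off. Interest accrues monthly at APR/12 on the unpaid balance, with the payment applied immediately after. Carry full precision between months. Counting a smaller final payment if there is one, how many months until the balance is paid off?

Monthly rate r = 14.3%/12 = 1.19167% = 0.0119167.
Recurrence: B ← B·(1+r) − £50.00.
Month 1: interest £18.20; balance after payment £1,495.69.
Month 2: interest £17.82; balance after payment £1,463.52.
Closed form: n = −ln(1 − rB₀/P)/ln(1+r) = −ln(0.63595)/ln(1.01192) ≈ 38.209, so the balance reaches zero during payment 39.

39 payments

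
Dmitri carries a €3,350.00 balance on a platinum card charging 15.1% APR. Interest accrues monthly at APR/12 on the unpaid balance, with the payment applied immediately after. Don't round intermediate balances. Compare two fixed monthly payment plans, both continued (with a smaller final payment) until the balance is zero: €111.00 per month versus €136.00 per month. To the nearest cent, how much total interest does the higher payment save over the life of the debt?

€204.97

Monthly rate r = 15.1%/12 = 1.25833% = 0.0125833.
At €111.00/mo: n = ⌈−ln(1 − rB₀/P)/ln(1+r)⌉ = 39 payments (last €22.10); total interest = total paid − €3,350.00 = €890.10.
At €136.00/mo: 30 payments (last €91.13); total interest €685.13.
Interest saved = €890.10 − €685.13 = €204.97.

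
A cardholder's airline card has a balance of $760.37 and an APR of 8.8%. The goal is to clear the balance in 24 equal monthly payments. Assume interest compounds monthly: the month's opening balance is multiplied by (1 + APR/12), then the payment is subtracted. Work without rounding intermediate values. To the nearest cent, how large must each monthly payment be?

$34.67

Monthly rate r = 8.8%/12 = 0.733333% = 0.00733333.
Level-payment amortization: P = B₀·r / (1 − (1+r)^(−n)) = 760.37·0.00733333 / (1 − 1.00733^(−24)).
Denominator 1 − (1+r)^(−24) = 0.160843287.
P = 5.57605 / 0.160843287 ≈ 34.67.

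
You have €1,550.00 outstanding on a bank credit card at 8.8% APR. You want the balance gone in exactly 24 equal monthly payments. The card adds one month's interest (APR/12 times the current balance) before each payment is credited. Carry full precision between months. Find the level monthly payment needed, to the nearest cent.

Monthly rate r = 8.8%/12 = 0.733333% = 0.00733333.
Level-payment amortization: P = B₀·r / (1 − (1+r)^(−n)) = 1550.00·0.00733333 / (1 − 1.00733^(−24)).
Denominator 1 − (1+r)^(−24) = 0.160843287.
P = 11.3667 / 0.160843287 ≈ 70.67.

€70.67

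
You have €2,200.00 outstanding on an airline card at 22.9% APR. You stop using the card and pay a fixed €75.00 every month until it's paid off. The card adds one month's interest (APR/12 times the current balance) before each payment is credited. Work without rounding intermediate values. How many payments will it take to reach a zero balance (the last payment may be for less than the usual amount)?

44 months

Monthly rate r = 22.9%/12 = 1.90833% = 0.0190833.
Recurrence: B ← B·(1+r) − €75.00.
Month 1: interest €41.98; balance after payment €2,166.98.
Month 2: interest €41.35; balance after payment €2,133.34.
Closed form: n = −ln(1 − rB₀/P)/ln(1+r) = −ln(0.44022)/ln(1.01908) ≈ 43.403, so the balance reaches zero during payment 44.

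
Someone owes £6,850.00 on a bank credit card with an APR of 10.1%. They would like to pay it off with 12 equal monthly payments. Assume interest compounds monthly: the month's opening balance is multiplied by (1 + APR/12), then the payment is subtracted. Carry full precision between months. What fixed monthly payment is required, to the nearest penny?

£602.54

Monthly rate r = 10.1%/12 = 0.841667% = 0.00841667.
Level-payment amortization: P = B₀·r / (1 − (1+r)^(−n)) = 6850.00·0.00841667 / (1 − 1.00842^(−12)).
Denominator 1 − (1+r)^(−12) = 0.0956848195.
P = 57.6542 / 0.0956848195 ≈ 602.54.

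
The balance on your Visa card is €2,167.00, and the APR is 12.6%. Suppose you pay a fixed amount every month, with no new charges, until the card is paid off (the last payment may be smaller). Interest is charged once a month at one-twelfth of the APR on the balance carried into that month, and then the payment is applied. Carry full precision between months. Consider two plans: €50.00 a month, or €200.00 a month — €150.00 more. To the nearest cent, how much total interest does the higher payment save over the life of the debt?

€593.31

Monthly rate r = 12.6%/12 = 1.05% = 0.0105.
At €50.00/mo: n = ⌈−ln(1 − rB₀/P)/ln(1+r)⌉ = 59 payments (last €6.12); total interest = total paid − €2,167.00 = €739.12.
At €200.00/mo: 12 payments (last €112.81); total interest €145.81.
Interest saved = €739.12 − €145.81 = €593.31.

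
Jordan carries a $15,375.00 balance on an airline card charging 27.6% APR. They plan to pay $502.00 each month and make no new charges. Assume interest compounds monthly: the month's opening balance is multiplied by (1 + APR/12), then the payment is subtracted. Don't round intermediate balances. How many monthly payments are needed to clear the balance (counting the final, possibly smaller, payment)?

54 payments

Monthly rate r = 27.6%/12 = 2.3% = 0.023.
Recurrence: B ← B·(1+r) − $502.00.
Month 1: interest $353.62; balance after payment $15,226.62.
Month 2: interest $350.21; balance after payment $15,074.84.
Closed form: n = −ln(1 − rB₀/P)/ln(1+r) = −ln(0.29557)/ln(1.023) ≈ 53.601, so the balance reaches zero during payment 54.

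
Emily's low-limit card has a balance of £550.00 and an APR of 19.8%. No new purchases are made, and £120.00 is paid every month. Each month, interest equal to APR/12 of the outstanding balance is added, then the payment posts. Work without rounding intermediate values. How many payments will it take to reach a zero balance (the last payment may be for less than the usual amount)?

Monthly rate r = 19.8%/12 = 1.65% = 0.0165.
Recurrence: B ← B·(1+r) − £120.00.
Month 1: interest £9.08; balance after payment £439.08.
Month 2: interest £7.24; balance after payment £326.32.
Month 3: interest £5.38; balance after payment £211.70.
Month 4: interest £3.49; balance after payment £95.20.
Month 5: interest £1.57; balance after payment £0.00.

5 months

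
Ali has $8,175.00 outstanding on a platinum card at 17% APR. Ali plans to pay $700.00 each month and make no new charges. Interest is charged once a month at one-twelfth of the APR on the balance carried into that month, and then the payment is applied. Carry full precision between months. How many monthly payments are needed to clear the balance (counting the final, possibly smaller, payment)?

Monthly rate r = 17%/12 = 1.41667% = 0.0141667.
Recurrence: B ← B·(1+r) − $700.00.
Month 1: interest $115.81; balance after payment $7,590.81.
Month 2: interest $107.54; balance after payment $6,998.35.
Closed form: n = −ln(1 − rB₀/P)/ln(1+r) = −ln(0.83455)/ln(1.01417) ≈ 12.857, so the balance reaches zero during payment 13.

13 payments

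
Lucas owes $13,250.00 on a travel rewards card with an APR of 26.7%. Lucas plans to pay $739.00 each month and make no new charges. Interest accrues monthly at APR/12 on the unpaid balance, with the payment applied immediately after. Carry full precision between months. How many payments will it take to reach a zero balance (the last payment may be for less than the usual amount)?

24 months

Monthly rate r = 26.7%/12 = 2.225% = 0.02225.
Recurrence: B ← B·(1+r) − $739.00.
Month 1: interest $294.81; balance after payment $12,805.81.
Month 2: interest $284.93; balance after payment $12,351.74.
Closed form: n = −ln(1 − rB₀/P)/ln(1+r) = −ln(0.60107)/ln(1.02225) ≈ 23.132, so the balance reaches zero during payment 24.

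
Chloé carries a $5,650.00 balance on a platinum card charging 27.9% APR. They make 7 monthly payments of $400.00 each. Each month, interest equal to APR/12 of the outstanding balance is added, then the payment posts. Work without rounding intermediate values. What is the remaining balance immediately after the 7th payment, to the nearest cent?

Monthly rate r = 27.9%/12 = 2.325% = 0.02325.
Each month: B ← B·(1+r) − $400.00.
Month 1: interest $131.36; balance after payment $5,381.36.
Month 2: interest $125.12; balance after payment $5,106.48.
Month 3: interest $118.73; balance after payment $4,825.20.
Month 4: interest $112.19; balance after payment $4,537.39.
Month 5: interest $105.49; balance after payment $4,242.89.
Month 6: interest $98.65; balance after payment $3,941.53.
Month 7: interest $91.64; balance after payment $3,633.17.

$3,633.17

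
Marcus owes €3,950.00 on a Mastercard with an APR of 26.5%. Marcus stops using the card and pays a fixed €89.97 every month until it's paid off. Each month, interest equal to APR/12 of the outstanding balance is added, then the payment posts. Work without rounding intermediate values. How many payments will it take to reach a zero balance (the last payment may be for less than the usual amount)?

160 months

Monthly rate r = 26.5%/12 = 2.20833% = 0.0220833.
Recurrence: B ← B·(1+r) − €89.97.
Month 1: interest €87.23; balance after payment €3,947.26.
Month 2: interest €87.17; balance after payment €3,944.46.
Closed form: n = −ln(1 − rB₀/P)/ln(1+r) = −ln(0.030464)/ln(1.02208) ≈ 159.832, so the balance reaches zero during payment 160.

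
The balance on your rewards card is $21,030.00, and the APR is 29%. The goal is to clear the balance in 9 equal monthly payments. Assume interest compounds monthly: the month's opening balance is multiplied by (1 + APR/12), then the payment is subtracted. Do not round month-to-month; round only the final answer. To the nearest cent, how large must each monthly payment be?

Monthly rate r = 29%/12 = 2.41667% = 0.0241667.
Level-payment amortization: P = B₀·r / (1 − (1+r)^(−n)) = 21030.00·0.0241667 / (1 − 1.02417^(−9)).
Denominator 1 − (1+r)^(−9) = 0.193388762.
P = 508.225 / 0.193388762 ≈ 2628.00.

$2,628.00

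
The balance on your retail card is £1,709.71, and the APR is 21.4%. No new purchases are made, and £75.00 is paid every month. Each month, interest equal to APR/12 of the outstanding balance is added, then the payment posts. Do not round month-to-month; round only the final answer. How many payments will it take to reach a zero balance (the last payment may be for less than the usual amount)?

Monthly rate r = 21.4%/12 = 1.78333% = 0.0178333.
Recurrence: B ← B·(1+r) − £75.00.
Month 1: interest £30.49; balance after payment £1,665.20.
Month 2: interest £29.70; balance after payment £1,619.90.
Closed form: n = −ln(1 − rB₀/P)/ln(1+r) = −ln(0.59347)/ln(1.01783) ≈ 29.518, so the balance reaches zero during payment 30.

30 months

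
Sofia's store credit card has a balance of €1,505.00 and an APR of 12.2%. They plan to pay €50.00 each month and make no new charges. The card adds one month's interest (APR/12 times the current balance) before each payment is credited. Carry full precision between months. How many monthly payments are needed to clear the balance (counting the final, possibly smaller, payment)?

Monthly rate r = 12.2%/12 = 1.01667% = 0.0101667.
Recurrence: B ← B·(1+r) − €50.00.
Month 1: interest €15.30; balance after payment €1,470.30.
Month 2: interest €14.95; balance after payment €1,435.25.
Closed form: n = −ln(1 − rB₀/P)/ln(1+r) = −ln(0.69398)/ln(1.01017) ≈ 36.114, so the balance reaches zero during payment 37.

37 months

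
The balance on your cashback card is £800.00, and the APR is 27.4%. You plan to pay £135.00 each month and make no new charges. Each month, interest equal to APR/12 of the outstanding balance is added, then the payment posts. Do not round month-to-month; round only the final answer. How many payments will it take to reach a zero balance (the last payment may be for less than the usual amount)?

Monthly rate r = 27.4%/12 = 2.28333% = 0.0228333.
Recurrence: B ← B·(1+r) − £135.00.
Month 1: interest £18.27; balance after payment £683.27.
Month 2: interest £15.60; balance after payment £563.87.
Closed form: n = −ln(1 − rB₀/P)/ln(1+r) = −ln(0.86469)/ln(1.02283) ≈ 6.440, so the balance reaches zero during payment 7.

7 payments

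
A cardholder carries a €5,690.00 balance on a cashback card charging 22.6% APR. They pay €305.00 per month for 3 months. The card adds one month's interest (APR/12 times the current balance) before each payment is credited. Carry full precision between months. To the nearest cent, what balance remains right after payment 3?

Monthly rate r = 22.6%/12 = 1.88333% = 0.0188333.
Each month: B ← B·(1+r) − €305.00.
Month 1: interest €107.16; balance after payment €5,492.16.
Month 2: interest €103.44; balance after payment €5,290.60.
Month 3: interest €99.64; balance after payment €5,085.24.

€5,085.24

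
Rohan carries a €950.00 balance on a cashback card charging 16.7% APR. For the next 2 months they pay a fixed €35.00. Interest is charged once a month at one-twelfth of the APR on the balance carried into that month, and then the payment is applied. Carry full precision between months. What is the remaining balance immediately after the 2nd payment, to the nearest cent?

€906.14

Monthly rate r = 16.7%/12 = 1.39167% = 0.0139167.
Each month: B ← B·(1+r) − €35.00.
Month 1: interest €13.22; balance after payment €928.22.
Month 2: interest €12.92; balance after payment €906.14.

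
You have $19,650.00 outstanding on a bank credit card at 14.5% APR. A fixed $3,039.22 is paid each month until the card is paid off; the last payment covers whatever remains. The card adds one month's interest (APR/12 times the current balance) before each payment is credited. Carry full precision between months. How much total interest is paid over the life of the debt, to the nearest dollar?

$937

Monthly rate r = 14.5%/12 = 1.20833% = 0.0120833.
Payoff takes n = ⌈−ln(1 − rB₀/P)/ln(1+r)⌉ = ⌈6.773⌉ = 7 payments; the last is $2,351.30.
Total paid = 6·$3,039.22 + $2,351.30 = $20,586.62.
Total interest = total paid − principal = $20,586.62 − $19,650.00 = $936.62.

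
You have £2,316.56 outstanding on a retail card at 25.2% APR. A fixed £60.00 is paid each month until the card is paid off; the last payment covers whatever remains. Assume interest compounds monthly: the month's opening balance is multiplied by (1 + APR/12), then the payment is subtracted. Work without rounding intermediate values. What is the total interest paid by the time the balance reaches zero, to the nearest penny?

Monthly rate r = 25.2%/12 = 2.1% = 0.021.
Payoff takes n = ⌈−ln(1 − rB₀/P)/ln(1+r)⌉ = ⌈80.112⌉ = 81 payments; the last is £6.78.
Total paid = 80·£60.00 + £6.78 = £4,806.78.
Total interest = total paid − principal = £4,806.78 − £2,316.56 = £2,490.22.

£2,490.22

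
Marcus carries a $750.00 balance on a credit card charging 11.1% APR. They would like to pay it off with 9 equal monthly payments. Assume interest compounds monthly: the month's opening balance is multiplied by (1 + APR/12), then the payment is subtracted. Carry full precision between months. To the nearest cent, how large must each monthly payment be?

$87.23

Monthly rate r = 11.1%/12 = 0.925% = 0.00925.
Level-payment amortization: P = B₀·r / (1 − (1+r)^(−n)) = 750.00·0.00925 / (1 − 1.00925^(−9)).
Denominator 1 − (1+r)^(−9) = 0.0795267387.
P = 6.9375 / 0.0795267387 ≈ 87.23.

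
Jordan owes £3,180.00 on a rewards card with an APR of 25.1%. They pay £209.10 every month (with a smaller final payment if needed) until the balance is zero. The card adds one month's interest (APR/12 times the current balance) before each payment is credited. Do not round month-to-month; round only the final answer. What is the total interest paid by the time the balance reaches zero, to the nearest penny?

Monthly rate r = 25.1%/12 = 2.09167% = 0.0209167.
Payoff takes n = ⌈−ln(1 − rB₀/P)/ln(1+r)⌉ = ⌈18.496⌉ = 19 payments; the last is £104.16.
Total paid = 18·£209.10 + £104.16 = £3,867.96.
Total interest = total paid − principal = £3,867.96 − £3,180.00 = £687.96.

£687.96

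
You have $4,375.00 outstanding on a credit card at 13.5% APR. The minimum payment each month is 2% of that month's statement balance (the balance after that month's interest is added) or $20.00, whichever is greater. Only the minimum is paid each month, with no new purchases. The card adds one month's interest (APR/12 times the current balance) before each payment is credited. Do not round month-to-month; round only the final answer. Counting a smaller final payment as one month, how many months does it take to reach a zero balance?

238 months

Monthly rate r = 13.5%/12 = 1.125% = 0.01125.
While 2% of the post-interest balance exceeds $20.00, each month B ← (B·(1+r))·(1 − 0.02), i.e. B shrinks by the factor (1+r)·0.98 = 0.99102.
This holds for months 1–165. Entering month 166 the balance is $988.41; 2% of the post-interest balance is now below $20.00, so the flat $20.00 minimum applies from here.
From month 166 a fixed $20.00 at rate r clears $988.41 in 73 more payments. Total: 165 + 73 = 238 months.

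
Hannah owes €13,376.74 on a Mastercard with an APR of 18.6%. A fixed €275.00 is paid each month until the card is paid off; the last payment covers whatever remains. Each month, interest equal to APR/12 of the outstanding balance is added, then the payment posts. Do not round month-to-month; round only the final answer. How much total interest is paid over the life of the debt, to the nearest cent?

Monthly rate r = 18.6%/12 = 1.55% = 0.0155.
Payoff takes n = ⌈−ln(1 − rB₀/P)/ln(1+r)⌉ = ⌈91.168⌉ = 92 payments; the last is €46.56.
Total paid = 91·€275.00 + €46.56 = €25,071.56.
Total interest = total paid − principal = €25,071.56 − €13,376.74 = €11,694.82.

€11,694.82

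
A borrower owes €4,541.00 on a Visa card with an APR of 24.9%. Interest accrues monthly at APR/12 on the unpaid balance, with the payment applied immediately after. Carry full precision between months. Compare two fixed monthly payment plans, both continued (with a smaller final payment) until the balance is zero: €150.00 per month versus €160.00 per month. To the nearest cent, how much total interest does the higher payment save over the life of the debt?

Monthly rate r = 24.9%/12 = 2.075% = 0.02075.
At €150.00/mo: n = ⌈−ln(1 − rB₀/P)/ln(1+r)⌉ = 49 payments (last €25.90); total interest = total paid − €4,541.00 = €2,684.90.
At €160.00/mo: 44 payments (last €45.73); total interest €2,384.73.
Interest saved = €2,684.90 − €2,384.73 = €300.17.

€300.17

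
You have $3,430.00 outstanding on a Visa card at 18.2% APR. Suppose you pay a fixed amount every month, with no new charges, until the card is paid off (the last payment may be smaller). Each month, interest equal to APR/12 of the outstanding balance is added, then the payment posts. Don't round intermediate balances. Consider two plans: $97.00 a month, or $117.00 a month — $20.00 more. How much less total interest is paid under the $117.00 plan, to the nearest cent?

$381.13

Monthly rate r = 18.2%/12 = 1.51667% = 0.0151667.
At $97.00/mo: n = ⌈−ln(1 − rB₀/P)/ln(1+r)⌉ = 52 payments (last $5.43); total interest = total paid − $3,430.00 = $1,522.43.
At $117.00/mo: 40 payments (last $8.30); total interest $1,141.30.
Interest saved = $1,522.43 − $1,141.30 = $381.13.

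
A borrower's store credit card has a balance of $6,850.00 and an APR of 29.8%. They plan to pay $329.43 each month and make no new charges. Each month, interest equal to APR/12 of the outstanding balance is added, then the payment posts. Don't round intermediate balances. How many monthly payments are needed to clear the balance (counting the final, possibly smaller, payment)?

30 payments

Monthly rate r = 29.8%/12 = 2.48333% = 0.0248333.
Recurrence: B ← B·(1+r) − $329.43.
Month 1: interest $170.11; balance after payment $6,690.68.
Month 2: interest $166.15; balance after payment $6,527.40.
Closed form: n = −ln(1 − rB₀/P)/ln(1+r) = −ln(0.48363)/ln(1.02483) ≈ 29.614, so the balance reaches zero during payment 30.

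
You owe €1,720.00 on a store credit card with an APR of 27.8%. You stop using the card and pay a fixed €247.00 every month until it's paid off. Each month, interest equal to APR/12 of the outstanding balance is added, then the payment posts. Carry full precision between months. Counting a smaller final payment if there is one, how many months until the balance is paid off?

8 payments

Monthly rate r = 27.8%/12 = 2.31667% = 0.0231667.
Recurrence: B ← B·(1+r) − €247.00.
Month 1: interest €39.85; balance after payment €1,512.85.
Month 2: interest €35.05; balance after payment €1,300.89.
Closed form: n = −ln(1 − rB₀/P)/ln(1+r) = −ln(0.83868)/ln(1.02317) ≈ 7.682, so the balance reaches zero during payment 8.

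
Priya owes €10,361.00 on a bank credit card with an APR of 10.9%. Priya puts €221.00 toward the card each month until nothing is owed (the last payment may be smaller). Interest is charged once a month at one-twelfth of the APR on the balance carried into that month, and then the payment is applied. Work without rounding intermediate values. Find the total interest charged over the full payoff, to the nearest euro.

Monthly rate r = 10.9%/12 = 0.908333% = 0.00908333.
Payoff takes n = ⌈−ln(1 − rB₀/P)/ln(1+r)⌉ = ⌈61.363⌉ = 62 payments; the last is €80.38.
Total paid = 61·€221.00 + €80.38 = €13,561.38.
Total interest = total paid − principal = €13,561.38 − €10,361.00 = €3,200.38.

€3,200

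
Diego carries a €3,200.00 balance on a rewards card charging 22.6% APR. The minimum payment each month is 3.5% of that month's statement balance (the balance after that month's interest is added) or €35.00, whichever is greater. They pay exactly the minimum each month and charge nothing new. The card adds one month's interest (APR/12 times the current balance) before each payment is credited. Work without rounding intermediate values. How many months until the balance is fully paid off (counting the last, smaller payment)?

Monthly rate r = 22.6%/12 = 1.88333% = 0.0188333.
While 3.5% of the post-interest balance exceeds €35.00, each month B ← (B·(1+r))·(1 − 0.035), i.e. B shrinks by the factor (1+r)·0.965 = 0.98317.
This holds for months 1–70. Entering month 71 the balance is €975.62; 3.5% of the post-interest balance is now below €35.00, so the flat €35.00 minimum applies from here.
From month 71 a fixed €35.00 at rate r clears €975.62 in 40 more payments. Total: 70 + 40 = 110 months.

110 months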